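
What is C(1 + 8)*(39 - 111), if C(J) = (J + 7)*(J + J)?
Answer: -20736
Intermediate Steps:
C(J) = 2*J*(7 + J) (C(J) = (7 + J)*(2*J) = 2*J*(7 + J))
C(1 + 8)*(39 - 111) = (2*(1 + 8)*(7 + (1 + 8)))*(39 - 111) = (2*9*(7 + 9))*(-72) = (2*9*16)*(-72) = 288*(-72) = -20736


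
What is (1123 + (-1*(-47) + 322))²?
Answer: 2226064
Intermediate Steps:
(1123 + (-1*(-47) + 322))² = (1123 + (47 + 322))² = (1123 + 369)² = 1492² = 2226064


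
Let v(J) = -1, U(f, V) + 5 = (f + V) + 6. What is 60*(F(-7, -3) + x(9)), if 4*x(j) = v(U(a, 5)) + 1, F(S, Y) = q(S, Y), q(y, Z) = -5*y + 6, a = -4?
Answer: 2460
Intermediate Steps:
U(f, V) = 1 + V + f (U(f, V) = -5 + ((f + V) + 6) = -5 + ((V + f) + 6) = -5 + (6 + V + f) = 1 + V + f)
q(y, Z) = 6 - 5*y
F(S, Y) = 6 - 5*S
x(j) = 0 (x(j) = (-1 + 1)/4 = (¼)*0 = 0)
60*(F(-7, -3) + x(9)) = 60*((6 - 5*(-7)) + 0) = 60*((6 + 35) + 0) = 60*(41 + 0) = 60*41 = 2460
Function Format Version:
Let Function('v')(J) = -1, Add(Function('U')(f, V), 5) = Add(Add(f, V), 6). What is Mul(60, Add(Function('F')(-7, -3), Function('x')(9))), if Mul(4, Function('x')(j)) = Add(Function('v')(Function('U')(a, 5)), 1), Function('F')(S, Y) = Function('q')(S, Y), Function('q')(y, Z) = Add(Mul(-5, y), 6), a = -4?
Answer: 2460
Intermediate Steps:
Function('U')(f, V) = Add(1, V, f) (Function('U')(f, V) = Add(-5, Add(Add(f, V), 6)) = Add(-5, Add(Add(V, f), 6)) = Add(-5, Add(6, V, f)) = Add(1, V, f))
Function('q')(y, Z) = Add(6, Mul(-5, y))
Function('F')(S, Y) = Add(6, Mul(-5, S))
Function('x')(j) = 0 (Function('x')(j) = Mul(Rational(1, 4), Add(-1, 1)) = Mul(Rational(1, 4), 0) = 0)
Mul(60, Add(Function('F')(-7, -3), Function('x')(9))) = Mul(60, Add(Add(6, Mul(-5, -7)), 0)) = Mul(60, Add(Add(6, 35), 0)) = Mul(60, Add(41, 0)) = Mul(60, 41) = 2460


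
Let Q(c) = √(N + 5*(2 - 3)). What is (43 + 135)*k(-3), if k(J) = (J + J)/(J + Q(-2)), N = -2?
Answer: 801/4 + 267*I*√7/4 ≈ 200.25 + 176.6*I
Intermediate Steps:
Q(c) = I*√7 (Q(c) = √(-2 + 5*(2 - 3)) = √(-2 + 5*(-1)) = √(-2 - 5) = √(-7) = I*√7)
k(J) = 2*J/(J + I*√7) (k(J) = (J + J)/(J + I*√7) = (2*J)/(J + I*√7) = 2*J/(J + I*√7))
(43 + 135)*k(-3) = (43 + 135)*(2*(-3)/(-3 + I*√7)) = 178*(-6/(-3 + I*√7)) = -1068/(-3 + I*√7)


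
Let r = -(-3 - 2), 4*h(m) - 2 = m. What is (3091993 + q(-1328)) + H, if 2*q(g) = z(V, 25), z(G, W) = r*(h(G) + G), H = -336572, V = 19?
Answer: 22043853/8 ≈ 2.7555e+6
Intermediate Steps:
h(m) = ½ + m/4
r = 5 (r = -1*(-5) = 5)
z(G, W) = 5/2 + 25*G/4 (z(G, W) = 5*((½ + G/4) + G) = 5*(½ + 5*G/4) = 5/2 + 25*G/4)
q(g) = 485/8 (q(g) = (5/2 + (25/4)*19)/2 = (5/2 + 475/4)/2 = (½)*(485/4) = 485/8)
(3091993 + q(-1328)) + H = (3091993 + 485/8) - 336572 = 24736429/8 - 336572 = 22043853/8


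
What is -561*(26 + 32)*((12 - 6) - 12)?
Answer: 195228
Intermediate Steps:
-561*(26 + 32)*((12 - 6) - 12) = -32538*(6 - 12) = -32538*(-6) = -561*(-348) = 195228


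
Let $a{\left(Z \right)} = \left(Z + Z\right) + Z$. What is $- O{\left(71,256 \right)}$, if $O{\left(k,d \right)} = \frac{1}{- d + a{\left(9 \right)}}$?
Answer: $\frac{1}{229} \approx 0.0043668$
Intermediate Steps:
$a{\left(Z \right)} = 3 Z$ ($a{\left(Z \right)} = 2 Z + Z = 3 Z$)
$O{\left(k,d \right)} = \frac{1}{27 - d}$ ($O{\left(k,d \right)} = \frac{1}{- d + 3 \cdot 9} = \frac{1}{- d + 27} = \frac{1}{27 - d}$)
$- O{\left(71,256 \right)} = - \frac{-1}{-27 + 256} = - \frac{-1}{229} = \left(-1\right) \left(- \frac{1}{229}\right) = \frac{1}{229}$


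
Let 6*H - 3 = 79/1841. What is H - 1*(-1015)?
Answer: 5608646/5523 ≈ 1015.5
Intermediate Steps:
H = 2801/5523 (H = 1/2 + (79/1841)/6 = 1/2 + (79*(1/1841))/6 = 1/2 + (1/6)*(79/1841) = 1/2 + 79/11046 = 2801/5523 ≈ 0.50715)
H - 1*(-1015) = 2801/5523 - 1*(-1015) = 2801/5523 + 1015 = 5608646/5523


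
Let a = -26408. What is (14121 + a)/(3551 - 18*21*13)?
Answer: 12287/1363 ≈ 9.0147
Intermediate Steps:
(14121 + a)/(3551 - 18*21*13) = (14121 - 26408)/(3551 - 18*21*13) = -12287/(3551 - 378*13) = -12287/(3551 - 4914) = -12287/(-1363) = -12287*(-1/1363) = 12287/1363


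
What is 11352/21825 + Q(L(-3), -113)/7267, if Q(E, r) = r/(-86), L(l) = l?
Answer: 2365678283/4546598550 ≈ 0.52032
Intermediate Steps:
Q(E, r) = -r/86 (Q(E, r) = r*(-1/86) = -r/86)
11352/21825 + Q(L(-3), -113)/7267 = 11352/21825 - 1/86*(-113)/7267 = 11352*(1/21825) + (113/86)*(1/7267) = 3784/7275 + 113/624962 = 2365678283/4546598550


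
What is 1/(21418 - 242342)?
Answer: -1/220924 ≈ -4.5264e-6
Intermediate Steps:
1/(21418 - 242342) = 1/(-220924) = -1/220924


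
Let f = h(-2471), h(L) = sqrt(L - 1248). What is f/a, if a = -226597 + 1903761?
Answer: I*sqrt(3719)/1677164 ≈ 3.6361e-5*I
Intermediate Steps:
a = 1677164
h(L) = sqrt(-1248 + L)
f = I*sqrt(3719) (f = sqrt(-1248 - 2471) = sqrt(-3719) = I*sqrt(3719) ≈ 60.984*I)
f/a = (I*sqrt(3719))/1677164 = (I*sqrt(3719))*(1/1677164) = I*sqrt(3719)/1677164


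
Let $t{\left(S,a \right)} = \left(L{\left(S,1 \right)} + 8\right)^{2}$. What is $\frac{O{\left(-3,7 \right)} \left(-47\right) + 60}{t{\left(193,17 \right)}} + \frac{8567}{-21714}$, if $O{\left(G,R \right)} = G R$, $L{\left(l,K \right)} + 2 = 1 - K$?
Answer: $\frac{415299}{14476} \approx 28.689$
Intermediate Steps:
$L{\left(l,K \right)} = -1 - K$ ($L{\left(l,K \right)} = -2 - \left(-1 + K\right) = -1 - K$)
$t{\left(S,a \right)} = 36$ ($t{\left(S,a \right)} = \left(\left(-1 - 1\right) + 8\right)^{2} = \left(-2 + 8\right)^{2} = 6^{2} = 36$)
$\frac{O{\left(-3,7 \right)} \left(-47\right) + 60}{t{\left(193,17 \right)}} + \frac{8567}{-21714} = \frac{\left(-3\right) 7 \left(-47\right) + 60}{36} + \frac{8567}{-21714} = \left(\left(-21\right) \left(-47\right) + 60\right) \frac{1}{36} + 8567 \left(- \frac{1}{21714}\right) = \left(987 + 60\right) \frac{1}{36} - \frac{8567}{21714} = 1047 \cdot \frac{1}{36} - \frac{8567}{21714} = \frac{349}{12} - \frac{8567}{21714} = \frac{415299}{14476}$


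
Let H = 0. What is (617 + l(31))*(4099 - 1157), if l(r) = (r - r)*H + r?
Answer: 1906416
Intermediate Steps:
l(r) = r (l(r) = (r - r)*0 + r = 0*0 + r = 0 + r = r)
(617 + l(31))*(4099 - 1157) = (617 + 31)*(4099 - 1157) = 648*2942 = 1906416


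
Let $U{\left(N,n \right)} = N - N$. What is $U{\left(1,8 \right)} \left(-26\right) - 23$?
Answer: $-23$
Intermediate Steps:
$U{\left(N,n \right)} = 0$
$U{\left(1,8 \right)} \left(-26\right) - 23 = 0 \left(-26\right) - 23 = 0 - 23 = -23$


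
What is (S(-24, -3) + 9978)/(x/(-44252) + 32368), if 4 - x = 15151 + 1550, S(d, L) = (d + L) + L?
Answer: 440218896/1432365433 ≈ 0.30734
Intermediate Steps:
S(d, L) = d + 2*L (S(d, L) = (L + d) + L = d + 2*L)
x = -16697 (x = 4 - (15151 + 1550) = 4 - 1*16701 = 4 - 16701 = -16697)
(S(-24, -3) + 9978)/(x/(-44252) + 32368) = ((-24 + 2*(-3)) + 9978)/(-16697/(-44252) + 32368) = ((-24 - 6) + 9978)/(-16697*(-1/44252) + 32368) = (-30 + 9978)/(16697/44252 + 32368) = 9948/(1432365433/44252) = 9948*(44252/1432365433) = 440218896/1432365433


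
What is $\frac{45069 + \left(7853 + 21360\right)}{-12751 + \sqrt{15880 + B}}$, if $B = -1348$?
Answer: $- \frac{947169782}{162573469} - \frac{148564 \sqrt{3633}}{162573469} \approx -5.8812$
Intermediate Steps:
$\frac{45069 + \left(7853 + 21360\right)}{-12751 + \sqrt{15880 + B}} = \frac{45069 + \left(7853 + 21360\right)}{-12751 + \sqrt{15880 - 1348}} = \frac{45069 + 29213}{-12751 + \sqrt{14532}} = \frac{74282}{-12751 + 2 \sqrt{3633}}$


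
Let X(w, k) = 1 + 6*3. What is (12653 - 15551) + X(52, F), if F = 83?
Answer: -2879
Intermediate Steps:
X(w, k) = 19 (X(w, k) = 1 + 18 = 19)
(12653 - 15551) + X(52, F) = (12653 - 15551) + 19 = -2898 + 19 = -2879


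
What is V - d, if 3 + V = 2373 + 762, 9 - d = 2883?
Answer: 6006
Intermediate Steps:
d = -2874 (d = 9 - 1*2883 = 9 - 2883 = -2874)
V = 3132 (V = -3 + (2373 + 762) = -3 + 3135 = 3132)
V - d = 3132 - 1*(-2874) = 3132 + 2874 = 6006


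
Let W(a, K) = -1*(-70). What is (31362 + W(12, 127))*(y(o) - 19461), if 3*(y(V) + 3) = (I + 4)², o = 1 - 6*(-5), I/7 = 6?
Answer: -1768867232/3 ≈ -5.8962e+8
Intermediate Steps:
W(a, K) = 70
I = 42 (I = 7*6 = 42)
o = 31 (o = 1 + 30 = 31)
y(V) = 2107/3 (y(V) = -3 + (42 + 4)²/3 = -3 + (⅓)*46² = -3 + (⅓)*2116 = -3 + 2116/3 = 2107/3)
(31362 + W(12, 127))*(y(o) - 19461) = (31362 + 70)*(2107/3 - 19461) = 31432*(-56276/3) = -1768867232/3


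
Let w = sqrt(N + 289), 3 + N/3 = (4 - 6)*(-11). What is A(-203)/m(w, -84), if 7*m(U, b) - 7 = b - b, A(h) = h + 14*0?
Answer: -203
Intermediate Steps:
A(h) = h (A(h) = h + 0 = h)
N = 57 (N = -9 + 3*((4 - 6)*(-11)) = -9 + 3*(-2*(-11)) = -9 + 3*22 = -9 + 66 = 57)
w = sqrt(346) (w = sqrt(57 + 289) = sqrt(346) ≈ 18.601)
m(U, b) = 1 (m(U, b) = 1 + (b - b)/7 = 1 + (1/7)*0 = 1 + 0 = 1)
A(-203)/m(w, -84) = -203/1 = -203*1 = -203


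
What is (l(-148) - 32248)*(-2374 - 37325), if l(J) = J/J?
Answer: 1280173653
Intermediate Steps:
l(J) = 1
(l(-148) - 32248)*(-2374 - 37325) = (1 - 32248)*(-2374 - 37325) = -32247*(-39699) = 1280173653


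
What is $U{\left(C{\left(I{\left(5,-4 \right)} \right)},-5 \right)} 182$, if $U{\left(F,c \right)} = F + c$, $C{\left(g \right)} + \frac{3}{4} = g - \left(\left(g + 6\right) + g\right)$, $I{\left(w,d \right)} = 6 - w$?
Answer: $- \frac{4641}{2} \approx -2320.5$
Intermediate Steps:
$C{\left(g \right)} = - \frac{27}{4} - g$ ($C{\left(g \right)} = - \frac{3}{4} + \left(g - \left(\left(g + 6\right) + g\right)\right) = - \frac{3}{4} + \left(g - \left(\left(6 + g\right) + g\right)\right) = - \frac{3}{4} + \left(g - \left(6 + 2 g\right)\right) = - \frac{3}{4} - \left(6 + g\right) = - \frac{27}{4} - g$)
$U{\left(C{\left(I{\left(5,-4 \right)} \right)},-5 \right)} 182 = \left(\left(- \frac{27}{4} - \left(6 - 5\right)\right) - 5\right) 182 = \left(\left(- \frac{27}{4} - 1\right) - 5\right) 182 = \left(- \frac{31}{4} - 5\right) 182 = \left(- \frac{51}{4}\right) 182 = - \frac{4641}{2}$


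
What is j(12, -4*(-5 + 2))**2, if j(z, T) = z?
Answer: 144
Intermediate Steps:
j(12, -4*(-5 + 2))**2 = 12**2 = 144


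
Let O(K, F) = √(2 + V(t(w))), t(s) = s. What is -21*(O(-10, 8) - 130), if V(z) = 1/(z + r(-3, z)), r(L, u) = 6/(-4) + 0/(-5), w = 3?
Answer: 2730 - 14*√6 ≈ 2695.7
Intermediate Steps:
r(L, u) = -3/2 (r(L, u) = 6*(-¼) + 0*(-⅕) = -3/2 + 0 = -3/2)
V(z) = 1/(-3/2 + z) (V(z) = 1/(z - 3/2) = 1/(-3/2 + z))
O(K, F) = 2*√6/3 (O(K, F) = √(2 + 2/(-3 + 2*3)) = √(2 + 2/(-3 + 6)) = √(2 + 2/3) = √(2 + 2*(⅓)) = √(2 + ⅔) = √(8/3) = 2*√6/3)
-21*(O(-10, 8) - 130) = -21*(2*√6/3 - 130) = -21*(-130 + 2*√6/3) = 2730 - 14*√6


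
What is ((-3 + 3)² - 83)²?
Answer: 6889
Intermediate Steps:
((-3 + 3)² - 83)² = (0² - 83)² = (0 - 83)² = (-83)² = 6889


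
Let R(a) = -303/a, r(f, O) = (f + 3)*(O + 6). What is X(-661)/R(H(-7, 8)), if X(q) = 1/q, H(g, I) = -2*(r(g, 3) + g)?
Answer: 86/200283 ≈ 0.00042939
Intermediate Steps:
r(f, O) = (3 + f)*(6 + O)
H(g, I) = -54 - 20*g (H(g, I) = -2*((18 + 3*3 + 6*g + 3*g) + g) = -2*((18 + 9 + 6*g + 3*g) + g) = -2*((27 + 9*g) + g) = -2*(27 + 10*g) = -54 - 20*g)
X(-661)/R(H(-7, 8)) = 1/((-661)*((-303/(-54 - 20*(-7))))) = -1/(661*((-303/(-54 + 140)))) = -1/(661*((-303/86))) = -1/(661*((-303*1/86))) = -1/(661*(-303/86)) = -1/661*(-86/303) = 86/200283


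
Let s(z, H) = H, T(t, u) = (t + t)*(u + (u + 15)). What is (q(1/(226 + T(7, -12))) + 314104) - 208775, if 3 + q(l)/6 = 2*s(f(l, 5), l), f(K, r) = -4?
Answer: 2632778/25 ≈ 1.0531e+5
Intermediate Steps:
T(t, u) = 2*t*(15 + 2*u) (T(t, u) = (2*t)*(u + (15 + u)) = (2*t)*(15 + 2*u) = 2*t*(15 + 2*u))
q(l) = -18 + 12*l (q(l) = -18 + 6*(2*l) = -18 + 12*l)
(q(1/(226 + T(7, -12))) + 314104) - 208775 = ((-18 + 12/(226 + 2*7*(15 + 2*(-12)))) + 314104) - 208775 = ((-18 + 12/(226 + 2*7*(15 - 24))) + 314104) - 208775 = ((-18 + 12/(226 + 2*7*(-9))) + 314104) - 208775 = ((-18 + 12/(226 - 126)) + 314104) - 208775 = ((-18 + 12/100) + 314104) - 208775 = ((-18 + 12*(1/100)) + 314104) - 208775 = ((-18 + 3/25) + 314104) - 208775 = (-447/25 + 314104) - 208775 = 7852153/25 - 208775 = 2632778/25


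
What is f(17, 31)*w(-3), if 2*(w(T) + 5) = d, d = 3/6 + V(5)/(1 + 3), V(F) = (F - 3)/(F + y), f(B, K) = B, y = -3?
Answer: -629/8 ≈ -78.625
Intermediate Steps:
V(F) = 1 (V(F) = (F - 3)/(F - 3) = (-3 + F)/(-3 + F) = 1)
d = ¾ (d = 3/6 + 1/(1 + 3) = 3*(⅙) + 1/4 = ½ + 1*(¼) = ½ + ¼ = ¾ ≈ 0.75000)
w(T) = -37/8 (w(T) = -5 + (½)*(¾) = -5 + 3/8 = -37/8)
f(17, 31)*w(-3) = 17*(-37/8) = -629/8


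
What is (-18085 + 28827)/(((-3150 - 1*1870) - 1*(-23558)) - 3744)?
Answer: 5371/7397 ≈ 0.72610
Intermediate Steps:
(-18085 + 28827)/(((-3150 - 1*1870) - 1*(-23558)) - 3744) = 10742/(((-3150 - 1870) + 23558) - 3744) = 10742/((-5020 + 23558) - 3744) = 10742/(18538 - 3744) = 10742/14794 = 10742*(1/14794) = 5371/7397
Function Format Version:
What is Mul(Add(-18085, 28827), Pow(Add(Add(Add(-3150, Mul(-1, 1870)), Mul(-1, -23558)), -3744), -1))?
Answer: Rational(5371, 7397) ≈ 0.72610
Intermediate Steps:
Mul(Add(-18085, 28827), Pow(Add(Add(Add(-3150, Mul(-1, 1870)), Mul(-1, -23558)), -3744), -1)) = Mul(10742, Pow(Add(Add(Add(-3150, -1870), 23558), -3744), -1)) = Mul(10742, Pow(Add(Add(-5020, 23558), -3744), -1)) = Mul(10742, Pow(Add(18538, -3744), -1)) = Mul(10742, Pow(14794, -1)) = Mul(10742, Rational(1, 14794)) = Rational(5371, 7397)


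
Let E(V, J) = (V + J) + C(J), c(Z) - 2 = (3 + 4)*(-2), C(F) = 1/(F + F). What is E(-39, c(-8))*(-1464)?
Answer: 74725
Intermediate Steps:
C(F) = 1/(2*F)
c(Z) = -12 (c(Z) = 2 + (3 + 4)*(-2) = 2 + 7*(-2) = 2 - 14 = -12)
E(V, J) = J + V + 1/(2*J) (E(V, J) = (V + J) + 1/(2*J) = (J + V) + 1/(2*J) = J + V + 1/(2*J))
E(-39, c(-8))*(-1464) = (-12 - 39 + (1/2)/(-12))*(-1464) = (-12 - 39 + (1/2)*(-1/12))*(-1464) = (-12 - 39 - 1/24)*(-1464) = -1225/24*(-1464) = 74725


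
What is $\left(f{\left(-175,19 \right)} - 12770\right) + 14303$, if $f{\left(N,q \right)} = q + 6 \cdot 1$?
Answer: $1558$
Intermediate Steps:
$f{\left(N,q \right)} = 6 + q$ ($f{\left(N,q \right)} = q + 6 = 6 + q$)
$\left(f{\left(-175,19 \right)} - 12770\right) + 14303 = \left(\left(6 + 19\right) - 12770\right) + 14303 = \left(25 - 12770\right) + 14303 = -12745 + 14303 = 1558$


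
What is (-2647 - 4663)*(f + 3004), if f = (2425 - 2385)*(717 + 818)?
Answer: -470793240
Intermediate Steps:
f = 61400 (f = 40*1535 = 61400)
(-2647 - 4663)*(f + 3004) = (-2647 - 4663)*(61400 + 3004) = -7310*64404 = -470793240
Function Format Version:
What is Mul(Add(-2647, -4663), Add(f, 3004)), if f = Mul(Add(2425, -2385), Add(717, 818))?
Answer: -470793240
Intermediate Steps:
f = 61400 (f = Mul(40, 1535) = 61400)
Mul(Add(-2647, -4663), Add(f, 3004)) = Mul(Add(-2647, -4663), Add(61400, 3004)) = Mul(-7310, 64404) = -470793240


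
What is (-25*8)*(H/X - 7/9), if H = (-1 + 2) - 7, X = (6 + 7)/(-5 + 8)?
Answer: 50600/117 ≈ 432.48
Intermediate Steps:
X = 13/3 ≈ 4.3333
H = -6 (H = 1 - 7 = -6)
(-25*8)*(H/X - 7/9) = (-25*8)*(-6/13/3 - 7/9) = -200*(-6*3/13 - 7*⅑) = -200*(-18/13 - 7/9) = -200*(-253/117) = 50600/117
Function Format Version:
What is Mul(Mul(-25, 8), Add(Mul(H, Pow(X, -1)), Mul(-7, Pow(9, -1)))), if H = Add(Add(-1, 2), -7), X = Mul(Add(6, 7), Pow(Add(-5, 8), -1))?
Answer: Rational(50600, 117) ≈ 432.48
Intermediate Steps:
X = Rational(13, 3) (X = Mul(13, Pow(3, -1)) = Mul(13, Rational(1, 3)) = Rational(13, 3) ≈ 4.3333)
H = -6 (H = Add(1, -7) = -6)
Mul(Mul(-25, 8), Add(Mul(H, Pow(X, -1)), Mul(-7, Pow(9, -1)))) = Mul(Mul(-25, 8), Add(Mul(-6, Pow(Rational(13, 3), -1)), Mul(-7, Pow(9, -1)))) = Mul(-200, Add(Mul(-6, Rational(3, 13)), Mul(-7, Rational(1, 9)))) = Mul(-200, Add(Rational(-18, 13), Rational(-7, 9))) = Mul(-200, Rational(-253, 117)) = Rational(50600, 117)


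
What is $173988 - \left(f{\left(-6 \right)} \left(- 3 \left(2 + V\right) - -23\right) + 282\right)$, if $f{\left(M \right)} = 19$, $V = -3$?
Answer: $173212$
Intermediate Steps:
$173988 - \left(f{\left(-6 \right)} \left(- 3 \left(2 + V\right) - -23\right) + 282\right) = 173988 - \left(19 \left(- 3 \left(2 - 3\right) - -23\right) + 282\right) = 173988 - \left(19 \left(\left(-3\right) \left(-1\right) + 23\right) + 282\right) = 173988 - \left(19 \left(3 + 23\right) + 282\right) = 173988 - \left(19 \cdot 26 + 282\right) = 173988 - \left(494 + 282\right) = 173988 - 776 = 173212$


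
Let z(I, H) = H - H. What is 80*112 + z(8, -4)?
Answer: 8960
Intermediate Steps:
z(I, H) = 0
80*112 + z(8, -4) = 80*112 + 0 = 8960 + 0 = 8960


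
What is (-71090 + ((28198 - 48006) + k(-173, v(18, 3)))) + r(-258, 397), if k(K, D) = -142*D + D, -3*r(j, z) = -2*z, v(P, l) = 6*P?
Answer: -317584/3 ≈ -1.0586e+5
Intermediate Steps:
r(j, z) = 2*z/3 (r(j, z) = -(-2)*z/3 = 2*z/3)
k(K, D) = -141*D
(-71090 + ((28198 - 48006) + k(-173, v(18, 3)))) + r(-258, 397) = (-71090 + ((28198 - 48006) - 846*18)) + (⅔)*397 = (-71090 + (-19808 - 141*108)) + 794/3 = (-71090 + (-19808 - 15228)) + 794/3 = (-71090 - 35036) + 794/3 = -106126 + 794/3 = -317584/3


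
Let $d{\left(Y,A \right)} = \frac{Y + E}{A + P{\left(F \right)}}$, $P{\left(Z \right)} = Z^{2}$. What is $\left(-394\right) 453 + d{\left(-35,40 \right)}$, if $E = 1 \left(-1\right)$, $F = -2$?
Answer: $- \frac{1963311}{11} \approx -1.7848 \cdot 10^{5}$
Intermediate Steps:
$E = -1$
$d{\left(Y,A \right)} = \frac{-1 + Y}{4 + A}$ ($d{\left(Y,A \right)} = \frac{Y - 1}{A + \left(-2\right)^{2}} = \frac{-1 + Y}{A + 4} = \frac{-1 + Y}{4 + A}$)
$\left(-394\right) 453 + d{\left(-35,40 \right)} = \left(-394\right) 453 + \frac{-1 - 35}{4 + 40} = -178482 + \frac{1}{44} \left(-36\right) = -178482 - \frac{9}{11} = - \frac{1963311}{11}$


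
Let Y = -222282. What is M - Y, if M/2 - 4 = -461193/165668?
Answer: 18412708667/82834 ≈ 2.2228e+5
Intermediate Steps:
M = 201479/82834 (M = 8 + 2*(-461193/165668) = 8 - 461193/82834 = 201479/82834 ≈ 2.4323)
M - Y = 201479/82834 - 1*(-222282) = 201479/82834 + 222282 = 18412708667/82834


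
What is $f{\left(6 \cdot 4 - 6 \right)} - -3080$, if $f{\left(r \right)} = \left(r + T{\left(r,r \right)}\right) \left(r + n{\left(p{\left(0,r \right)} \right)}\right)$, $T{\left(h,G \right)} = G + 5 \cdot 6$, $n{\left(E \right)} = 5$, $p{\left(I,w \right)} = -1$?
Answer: $4598$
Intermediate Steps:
$T{\left(h,G \right)} = 30 + G$ ($T{\left(h,G \right)} = G + 30 = 30 + G$)
$f{\left(r \right)} = \left(5 + r\right) \left(30 + 2 r\right)$ ($f{\left(r \right)} = \left(r + \left(30 + r\right)\right) \left(r + 5\right) = \left(30 + 2 r\right) \left(5 + r\right) = \left(5 + r\right) \left(30 + 2 r\right)$)
$f{\left(6 \cdot 4 - 6 \right)} - -3080 = \left(150 + 2 \left(6 \cdot 4 - 6\right)^{2} + 40 \left(6 \cdot 4 - 6\right)\right) - -3080 = \left(150 + 2 \left(24 - 6\right)^{2} + 40 \left(24 - 6\right)\right) + 3080 = \left(150 + 2 \cdot 18^{2} + 40 \cdot 18\right) + 3080 = \left(150 + 2 \cdot 324 + 720\right) + 3080 = \left(150 + 648 + 720\right) + 3080 = 1518 + 3080 = 4598$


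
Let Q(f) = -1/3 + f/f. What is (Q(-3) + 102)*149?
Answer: 45892/3 ≈ 15297.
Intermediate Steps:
Q(f) = 2/3 (Q(f) = -1*1/3 + 1 = -1/3 + 1 = 2/3)
(Q(-3) + 102)*149 = (2/3 + 102)*149 = (308/3)*149 = 45892/3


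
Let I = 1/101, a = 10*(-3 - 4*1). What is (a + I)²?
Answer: 49970761/10201 ≈ 4898.6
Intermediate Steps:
a = -70 (a = 10*(-3 - 4) = 10*(-7) = -70)
I = 1/101 ≈ 0.0099010
(a + I)² = (-70 + 1/101)² = (-7069/101)² = 49970761/10201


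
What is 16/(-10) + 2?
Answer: ⅖ ≈ 0.40000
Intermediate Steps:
16/(-10) + 2 = -⅒*16 + 2 = -8/5 + 2 = ⅖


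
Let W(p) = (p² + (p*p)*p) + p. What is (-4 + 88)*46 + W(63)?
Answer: 257943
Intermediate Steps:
W(p) = p + p² + p³ (W(p) = (p² + p²*p) + p = (p² + p³) + p = p + p² + p³)
(-4 + 88)*46 + W(63) = (-4 + 88)*46 + 63*(1 + 63 + 63²) = 84*46 + 63*(1 + 63 + 3969) = 3864 + 63*4033 = 3864 + 254079 = 257943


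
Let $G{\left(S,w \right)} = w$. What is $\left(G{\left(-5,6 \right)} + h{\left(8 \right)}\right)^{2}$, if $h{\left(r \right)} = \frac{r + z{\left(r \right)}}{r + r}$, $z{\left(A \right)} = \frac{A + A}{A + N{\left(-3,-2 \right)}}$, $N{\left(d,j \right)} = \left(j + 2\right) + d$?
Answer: $\frac{4489}{100} \approx 44.89$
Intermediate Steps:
$N{\left(d,j \right)} = 2 + d + j$ ($N{\left(d,j \right)} = \left(2 + j\right) + d = 2 + d + j$)
$z{\left(A \right)} = \frac{2 A}{-3 + A}$ ($z{\left(A \right)} = \frac{A + A}{A - 3} = \frac{2 A}{A - 3} = \frac{2 A}{-3 + A}$)
$h{\left(r \right)} = \frac{r + \frac{2 r}{-3 + r}}{2 r}$ ($h{\left(r \right)} = \frac{r + \frac{2 r}{-3 + r}}{r + r} = \frac{r + \frac{2 r}{-3 + r}}{2 r}$)
$\left(G{\left(-5,6 \right)} + h{\left(8 \right)}\right)^{2} = \left(6 + \frac{-1 + 8}{2 \left(-3 + 8\right)}\right)^{2} = \left(6 + \frac{1}{2} \cdot \frac{1}{5} \cdot 7\right)^{2} = \left(6 + \frac{7}{10}\right)^{2} = \left(\frac{67}{10}\right)^{2} = \frac{4489}{100}$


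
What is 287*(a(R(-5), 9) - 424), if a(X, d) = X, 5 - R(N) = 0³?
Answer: -120253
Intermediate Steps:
R(N) = 5 (R(N) = 5 - 1*0³ = 5 - 1*0 = 5 + 0 = 5)
287*(a(R(-5), 9) - 424) = 287*(5 - 424) = 287*(-419) = -120253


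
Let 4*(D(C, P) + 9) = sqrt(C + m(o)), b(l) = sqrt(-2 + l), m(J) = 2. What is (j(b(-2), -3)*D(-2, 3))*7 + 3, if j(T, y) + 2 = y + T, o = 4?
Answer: 318 - 126*I ≈ 318.0 - 126.0*I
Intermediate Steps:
j(T, y) = -2 + T + y (j(T, y) = -2 + (y + T) = -2 + (T + y) = -2 + T + y)
D(C, P) = -9 + sqrt(2 + C)/4 (D(C, P) = -9 + sqrt(C + 2)/4 = -9 + sqrt(2 + C)/4)
(j(b(-2), -3)*D(-2, 3))*7 + 3 = ((-2 + sqrt(-2 - 2) - 3)*(-9 + sqrt(2 - 2)/4))*7 + 3 = ((-2 + sqrt(-4) - 3)*(-9 + sqrt(0)/4))*7 + 3 = ((-2 + 2*I - 3)*(-9 + (1/4)*0))*7 + 3 = ((-5 + 2*I)*(-9 + 0))*7 + 3 = ((-5 + 2*I)*(-9))*7 + 3 = (45 - 18*I)*7 + 3 = (315 - 126*I) + 3 = 318 - 126*I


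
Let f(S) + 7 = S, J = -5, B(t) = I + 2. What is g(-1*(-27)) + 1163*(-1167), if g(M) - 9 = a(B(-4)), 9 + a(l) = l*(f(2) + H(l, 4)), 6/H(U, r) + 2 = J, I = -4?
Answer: -9500465/7 ≈ -1.3572e+6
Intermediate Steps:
B(t) = -2 (B(t) = -4 + 2 = -2)
H(U, r) = -6/7 (H(U, r) = 6/(-2 - 5) = 6/(-7) = 6*(-1/7) = -6/7)
f(S) = -7 + S
a(l) = -9 - 41*l/7 (a(l) = -9 + l*((-7 + 2) - 6/7) = -9 + l*(-5 - 6/7) = -9 + l*(-41/7) = -9 - 41*l/7)
g(M) = 82/7 (g(M) = 9 + (-9 - 41/7*(-2)) = 9 + (-9 + 82/7) = 9 + 19/7 = 82/7)
g(-1*(-27)) + 1163*(-1167) = 82/7 + 1163*(-1167) = 82/7 - 1357221 = -9500465/7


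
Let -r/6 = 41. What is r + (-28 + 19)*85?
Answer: -1011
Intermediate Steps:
r = -246 (r = -6*41 = -246)
r + (-28 + 19)*85 = -246 + (-28 + 19)*85 = -246 - 9*85 = -246 - 765 = -1011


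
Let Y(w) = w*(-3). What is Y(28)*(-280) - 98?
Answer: 23422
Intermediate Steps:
Y(w) = -3*w
Y(28)*(-280) - 98 = -3*28*(-280) - 98 = -84*(-280) - 98 = 23520 - 98 = 23422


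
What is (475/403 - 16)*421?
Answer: -2514633/403 ≈ -6239.8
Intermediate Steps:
(475/403 - 16)*421 = -5973/403*421 = -2514633/403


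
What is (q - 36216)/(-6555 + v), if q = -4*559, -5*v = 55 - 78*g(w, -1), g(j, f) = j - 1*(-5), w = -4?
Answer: 48065/8188 ≈ 5.8702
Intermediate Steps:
g(j, f) = 5 + j (g(j, f) = j + 5 = 5 + j)
v = 23/5 (v = -(55 - 78*(5 - 4))/5 = -(55 - 78*1)/5 = -(55 - 78)/5 = -⅕*(-23) = 23/5 ≈ 4.6000)
q = -2236
(q - 36216)/(-6555 + v) = (-2236 - 36216)/(-6555 + 23/5) = -38452/(-32752/5) = -38452*(-5/32752) = 48065/8188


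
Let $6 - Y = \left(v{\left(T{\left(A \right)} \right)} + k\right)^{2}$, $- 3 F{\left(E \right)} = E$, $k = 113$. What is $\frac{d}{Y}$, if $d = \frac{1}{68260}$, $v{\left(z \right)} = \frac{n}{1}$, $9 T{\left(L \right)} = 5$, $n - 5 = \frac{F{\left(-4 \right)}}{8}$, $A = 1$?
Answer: $- \frac{9}{8574565225} \approx -1.0496 \cdot 10^{-9}$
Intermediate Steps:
$F{\left(E \right)} = - \frac{E}{3}$
$n = \frac{31}{6}$ ($n = 5 + \frac{\left(- \frac{1}{3}\right) \left(-4\right)}{8} = 5 + \frac{4}{3} \cdot \frac{1}{8} = 5 + \frac{1}{6} = \frac{31}{6} \approx 5.1667$)
$T{\left(L \right)} = \frac{5}{9}$ ($T{\left(L \right)} = \frac{1}{9} \cdot 5 = \frac{5}{9}$)
$v{\left(z \right)} = \frac{31}{6}$ ($v{\left(z \right)} = \frac{31}{6 \cdot 1} = \frac{31}{6} \cdot 1 = \frac{31}{6}$)
$d = \frac{1}{68260} \approx 1.465 \cdot 10^{-5}$
$Y = - \frac{502465}{36}$ ($Y = 6 - \left(\frac{31}{6} + 113\right)^{2} = 6 - \left(\frac{709}{6}\right)^{2} = 6 - \frac{502681}{36} = - \frac{502465}{36} \approx -13957.0$)
$\frac{d}{Y} = \frac{1}{68260 \left(- \frac{502465}{36}\right)} = \frac{1}{68260} \left(- \frac{36}{502465}\right) = - \frac{9}{8574565225}$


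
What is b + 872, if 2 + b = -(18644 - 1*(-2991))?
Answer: -20765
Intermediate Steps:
b = -21637 (b = -2 - (18644 - 1*(-2991)) = -2 - (18644 + 2991) = -2 - 1*21635 = -2 - 21635 = -21637)
b + 872 = -21637 + 872 = -20765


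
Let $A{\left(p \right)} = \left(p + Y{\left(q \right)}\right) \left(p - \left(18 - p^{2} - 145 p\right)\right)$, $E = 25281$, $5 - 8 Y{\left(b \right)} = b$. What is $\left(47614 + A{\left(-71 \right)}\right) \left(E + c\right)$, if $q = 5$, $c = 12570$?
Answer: $16161127917$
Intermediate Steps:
$Y{\left(b \right)} = \frac{5}{8} - \frac{b}{8}$
$A{\left(p \right)} = p \left(-18 + p^{2} + 146 p\right)$ ($A{\left(p \right)} = \left(p + \left(\frac{5}{8} - \frac{5}{8}\right)\right) \left(p - \left(18 - p^{2} - 145 p\right)\right) = \left(p + \left(\frac{5}{8} - \frac{5}{8}\right)\right) \left(p + \left(-18 + p^{2} + 145 p\right)\right) = \left(p + 0\right) \left(-18 + p^{2} + 146 p\right) = p \left(-18 + p^{2} + 146 p\right)$)
$\left(47614 + A{\left(-71 \right)}\right) \left(E + c\right) = \left(47614 - 71 \left(-18 + \left(-71\right)^{2} + 146 \left(-71\right)\right)\right) \left(25281 + 12570\right) = \left(47614 - 71 \left(-18 + 5041 - 10366\right)\right) 37851 = \left(47614 - -379353\right) 37851 = \left(47614 + 379353\right) 37851 = 426967 \cdot 37851 = 16161127917$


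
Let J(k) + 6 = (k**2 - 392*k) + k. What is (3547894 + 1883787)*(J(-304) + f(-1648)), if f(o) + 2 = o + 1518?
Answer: 1146855989702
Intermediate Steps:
J(k) = -6 + k**2 - 391*k (J(k) = -6 + ((k**2 - 392*k) + k) = -6 + (k**2 - 391*k) = -6 + k**2 - 391*k)
f(o) = 1516 + o (f(o) = -2 + (o + 1518) = -2 + (1518 + o) = 1516 + o)
(3547894 + 1883787)*(J(-304) + f(-1648)) = (3547894 + 1883787)*((-6 + (-304)**2 - 391*(-304)) + (1516 - 1648)) = 5431681*((-6 + 92416 + 118864) - 132) = 5431681*(211274 - 132) = 5431681*211142 = 1146855989702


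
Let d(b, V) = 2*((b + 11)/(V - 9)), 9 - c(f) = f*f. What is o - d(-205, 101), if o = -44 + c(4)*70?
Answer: -12185/23 ≈ -529.78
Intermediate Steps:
c(f) = 9 - f² (c(f) = 9 - f*f = 9 - f²)
d(b, V) = 2*(11 + b)/(-9 + V) (d(b, V) = 2*((11 + b)/(-9 + V)) = 2*(11 + b)/(-9 + V))
o = -534 (o = -44 + (9 - 1*4²)*70 = -44 + (9 - 1*16)*70 = -44 + (9 - 16)*70 = -44 - 7*70 = -44 - 490 = -534)
o - d(-205, 101) = -534 - 2*(11 - 205)/(-9 + 101) = -534 - 2*(-194)/92 = -534 - 1*(-97/23) = -534 + 97/23 = -12185/23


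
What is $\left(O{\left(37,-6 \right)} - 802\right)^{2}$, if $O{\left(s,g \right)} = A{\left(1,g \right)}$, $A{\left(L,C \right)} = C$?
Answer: $652864$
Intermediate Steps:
$O{\left(s,g \right)} = g$
$\left(O{\left(37,-6 \right)} - 802\right)^{2} = \left(-6 - 802\right)^{2} = \left(-808\right)^{2} = 652864$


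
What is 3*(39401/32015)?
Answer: 118203/32015 ≈ 3.6921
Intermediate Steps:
3*(39401/32015) = 118203/32015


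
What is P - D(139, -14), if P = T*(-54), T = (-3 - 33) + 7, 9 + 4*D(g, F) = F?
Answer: 6287/4 ≈ 1571.8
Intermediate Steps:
D(g, F) = -9/4 + F/4
T = -29 (T = -36 + 7 = -29)
P = 1566 (P = -29*(-54) = 1566)
P - D(139, -14) = 1566 - (-9/4 + (1/4)*(-14)) = 1566 - (-9/4 - 7/2) = 1566 - 1*(-23/4) = 1566 + 23/4 = 6287/4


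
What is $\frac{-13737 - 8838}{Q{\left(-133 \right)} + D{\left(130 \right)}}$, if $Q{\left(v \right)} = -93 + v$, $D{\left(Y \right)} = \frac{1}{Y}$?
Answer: $\frac{139750}{1399} \approx 99.893$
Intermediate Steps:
$\frac{-13737 - 8838}{Q{\left(-133 \right)} + D{\left(130 \right)}} = \frac{-13737 - 8838}{\left(-93 - 133\right) + \frac{1}{130}} = - \frac{22575}{-226 + \frac{1}{130}} = - \frac{22575}{- \frac{29379}{130}} = \left(-22575\right) \left(- \frac{130}{29379}\right) = \frac{139750}{1399}$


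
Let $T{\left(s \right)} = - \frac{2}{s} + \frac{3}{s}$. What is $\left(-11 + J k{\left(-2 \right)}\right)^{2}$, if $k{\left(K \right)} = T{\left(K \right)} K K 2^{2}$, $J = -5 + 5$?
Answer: $121$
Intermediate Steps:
$T{\left(s \right)} = \frac{1}{s}$
$J = 0$
$k{\left(K \right)} = 4 K$ ($k{\left(K \right)} = \frac{K K}{K} 2^{2} = \frac{K^{2}}{K} 4 = K 4 = 4 K$)
$\left(-11 + J k{\left(-2 \right)}\right)^{2} = \left(-11 + 0 \cdot 4 \left(-2\right)\right)^{2} = \left(-11 + 0 \left(-8\right)\right)^{2} = \left(-11 + 0\right)^{2} = \left(-11\right)^{2} = 121$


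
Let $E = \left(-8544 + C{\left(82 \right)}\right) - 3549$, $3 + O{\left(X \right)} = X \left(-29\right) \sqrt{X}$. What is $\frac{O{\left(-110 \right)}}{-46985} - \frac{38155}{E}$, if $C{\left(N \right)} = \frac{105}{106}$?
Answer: $\frac{190031388809}{60223164705} - \frac{638 i \sqrt{110}}{9397} \approx 3.1555 - 0.71208 i$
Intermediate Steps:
$C{\left(N \right)} = \frac{105}{106}$ ($C{\left(N \right)} = 105 \cdot \frac{1}{106} = \frac{105}{106}$)
$O{\left(X \right)} = -3 - 29 X^{\frac{3}{2}}$ ($O{\left(X \right)} = -3 + X \left(-29\right) \sqrt{X} = -3 + - 29 X \sqrt{X} = -3 - 29 X^{\frac{3}{2}}$)
$E = - \frac{1281753}{106}$ ($E = \left(-8544 + \frac{105}{106}\right) - 3549 = - \frac{905559}{106} - 3549 = - \frac{1281753}{106} \approx -12092.0$)
$\frac{O{\left(-110 \right)}}{-46985} - \frac{38155}{E} = \frac{-3 - 29 \left(-110\right)^{\frac{3}{2}}}{-46985} - \frac{38155}{- \frac{1281753}{106}} = \left(-3 - 29 \left(- 110 i \sqrt{110}\right)\right) \left(- \frac{1}{46985}\right) - - \frac{4044430}{1281753} = \left(-3 + 3190 i \sqrt{110}\right) \left(- \frac{1}{46985}\right) + \frac{4044430}{1281753} = \left(\frac{3}{46985} - \frac{638 i \sqrt{110}}{9397}\right) + \frac{4044430}{1281753} = \frac{190031388809}{60223164705} - \frac{638 i \sqrt{110}}{9397}$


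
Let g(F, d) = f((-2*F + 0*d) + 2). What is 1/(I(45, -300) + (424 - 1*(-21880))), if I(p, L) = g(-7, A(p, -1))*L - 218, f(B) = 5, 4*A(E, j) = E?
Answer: 1/20586 ≈ 4.8577e-5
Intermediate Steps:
A(E, j) = E/4
g(F, d) = 5
I(p, L) = -218 + 5*L (I(p, L) = 5*L - 218 = -218 + 5*L)
1/(I(45, -300) + (424 - 1*(-21880))) = 1/((-218 + 5*(-300)) + (424 - 1*(-21880))) = 1/((-218 - 1500) + (424 + 21880)) = 1/(-1718 + 22304) = 1/20586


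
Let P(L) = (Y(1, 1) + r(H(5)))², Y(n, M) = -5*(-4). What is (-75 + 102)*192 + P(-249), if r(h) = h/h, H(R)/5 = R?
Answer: 5625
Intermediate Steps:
H(R) = 5*R
r(h) = 1
Y(n, M) = 20
P(L) = 441 (P(L) = (20 + 1)² = 21² = 441)
(-75 + 102)*192 + P(-249) = (-75 + 102)*192 + 441 = 27*192 + 441 = 5184 + 441 = 5625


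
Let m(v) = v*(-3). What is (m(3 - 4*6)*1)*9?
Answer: 567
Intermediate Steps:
m(v) = -3*v
(m(3 - 4*6)*1)*9 = (-3*(3 - 4*6)*1)*9 = (-3*(3 - 24)*1)*9 = (-3*(-21)*1)*9 = (63*1)*9 = 63*9 = 567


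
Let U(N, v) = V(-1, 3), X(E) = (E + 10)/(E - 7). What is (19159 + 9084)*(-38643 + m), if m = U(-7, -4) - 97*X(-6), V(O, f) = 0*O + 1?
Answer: -14176799794/13 ≈ -1.0905e+9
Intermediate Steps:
X(E) = (10 + E)/(-7 + E)
V(O, f) = 1 (V(O, f) = 0 + 1 = 1)
U(N, v) = 1
m = 401/13 (m = 1 - 97*(10 - 6)/(-7 - 6) = 1 - 97*4/(-13) = 1 - (-97)*4/13 = 1 - 97*(-4/13) = 1 + 388/13 = 401/13 ≈ 30.846)
(19159 + 9084)*(-38643 + m) = (19159 + 9084)*(-38643 + 401/13) = 28243*(-501958/13) = -14176799794/13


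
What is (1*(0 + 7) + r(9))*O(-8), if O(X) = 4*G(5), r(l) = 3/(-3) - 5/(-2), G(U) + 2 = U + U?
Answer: 272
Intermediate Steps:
G(U) = -2 + 2*U (G(U) = -2 + (U + U) = -2 + 2*U)
r(l) = 3/2 (r(l) = 3*(-⅓) - 5*(-½) = -1 + 5/2 = 3/2)
O(X) = 32 (O(X) = 4*(-2 + 2*5) = 4*(-2 + 10) = 4*8 = 32)
(1*(0 + 7) + r(9))*O(-8) = (1*(0 + 7) + 3/2)*32 = (1*7 + 3/2)*32 = (7 + 3/2)*32 = (17/2)*32 = 272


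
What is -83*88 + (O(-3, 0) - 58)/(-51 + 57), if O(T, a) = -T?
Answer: -43879/6 ≈ -7313.2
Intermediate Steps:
-83*88 + (O(-3, 0) - 58)/(-51 + 57) = -83*88 + (-1*(-3) - 58)/(-51 + 57) = -7304 + (3 - 58)/6 = -7304 - 55*⅙ = -7304 - 55/6 = -43879/6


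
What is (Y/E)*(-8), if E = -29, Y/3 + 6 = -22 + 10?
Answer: -432/29 ≈ -14.897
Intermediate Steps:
Y = -54 (Y = -18 + 3*(-22 + 10) = -18 + 3*(-12) = -18 - 36 = -54)
(Y/E)*(-8) = -54/(-29)*(-8) = -54*(-1/29)*(-8) = (54/29)*(-8) = -432/29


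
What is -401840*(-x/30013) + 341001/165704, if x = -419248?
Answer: -27916244772226267/4973274152 ≈ -5.6133e+6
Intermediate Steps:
-401840*(-x/30013) + 341001/165704 = -401840/((-30013/(-419248))) + 341001/165704 = -401840/((-30013*(-1/419248))) + 341001*(1/165704) = -401840/30013/419248 + 341001/165704 = -401840*419248/30013 + 341001/165704 = -168470616320/30013 + 341001/165704 = -27916244772226267/4973274152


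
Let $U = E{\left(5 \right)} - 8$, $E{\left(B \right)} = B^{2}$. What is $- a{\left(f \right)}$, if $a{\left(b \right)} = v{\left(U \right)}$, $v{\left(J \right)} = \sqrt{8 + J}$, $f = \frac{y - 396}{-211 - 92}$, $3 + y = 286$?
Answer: $-5$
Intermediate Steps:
$y = 283$ ($y = -3 + 286 = 283$)
$f = \frac{113}{303}$ ($f = \frac{283 - 396}{-211 - 92} = - \frac{113}{-303} = \left(-113\right) \left(- \frac{1}{303}\right) = \frac{113}{303} \approx 0.37294$)
$U = 17$ ($U = 5^{2} - 8 = 25 - 8 = 17$)
$a{\left(b \right)} = 5$ ($a{\left(b \right)} = \sqrt{8 + 17} = \sqrt{25} = 5$)
$- a{\left(f \right)} = \left(-1\right) 5 = -5$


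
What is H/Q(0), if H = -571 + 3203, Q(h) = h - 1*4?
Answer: -658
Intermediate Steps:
Q(h) = -4 + h (Q(h) = h - 4 = -4 + h)
H = 2632
H/Q(0) = 2632/(-4 + 0) = 2632/(-4) = -1/4*2632 = -658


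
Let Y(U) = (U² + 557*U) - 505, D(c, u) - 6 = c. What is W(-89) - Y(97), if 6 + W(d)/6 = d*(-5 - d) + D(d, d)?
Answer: -108323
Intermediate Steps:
D(c, u) = 6 + c
Y(U) = -505 + U² + 557*U
W(d) = 6*d + 6*d*(-5 - d) (W(d) = -36 + 6*(d*(-5 - d) + (6 + d)) = -36 + 6*(6 + d + d*(-5 - d)) = -36 + (36 + 6*d + 6*d*(-5 - d)) = 6*d + 6*d*(-5 - d))
W(-89) - Y(97) = 6*(-89)*(-4 - 1*(-89)) - (-505 + 97² + 557*97) = 6*(-89)*(-4 + 89) - (-505 + 9409 + 54029) = 6*(-89)*85 - 1*62933 = -45390 - 62933 = -108323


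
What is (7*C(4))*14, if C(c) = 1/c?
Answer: 49/2 ≈ 24.500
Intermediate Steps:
(7*C(4))*14 = (7/4)*14 = 49/2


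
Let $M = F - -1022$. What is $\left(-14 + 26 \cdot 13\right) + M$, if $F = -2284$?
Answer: $-938$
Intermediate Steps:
$M = -1262$ ($M = -2284 - -1022 = -2284 + 1022 = -1262$)
$\left(-14 + 26 \cdot 13\right) + M = \left(-14 + 26 \cdot 13\right) - 1262 = \left(-14 + 338\right) - 1262 = 324 - 1262 = -938$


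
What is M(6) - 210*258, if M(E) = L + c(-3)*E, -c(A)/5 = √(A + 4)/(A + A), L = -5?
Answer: -54180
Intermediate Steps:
c(A) = -5*√(4 + A)/(2*A) (c(A) = -5*√(A + 4)/(A + A) = -5*√(4 + A)/(2*A))
M(E) = -5 + 5*E/6 (M(E) = -5 + (-5/2*√(4 - 3)/(-3))*E = -5 + (-5/2*(-⅓)*√1)*E = -5 + (-5/2*(-⅓)*1)*E = -5 + 5*E/6)
M(6) - 210*258 = (-5 + (⅚)*6) - 210*258 = (-5 + 5) - 54180 = 0 - 54180 = -54180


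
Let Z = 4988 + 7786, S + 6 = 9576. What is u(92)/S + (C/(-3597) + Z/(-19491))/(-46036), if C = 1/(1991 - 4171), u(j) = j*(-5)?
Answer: -3268305350448533/68015105725187280 ≈ -0.048053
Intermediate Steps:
S = 9570 (S = -6 + 9576 = 9570)
Z = 12774
u(j) = -5*j
C = -1/2180 (C = 1/(-2180) = -1/2180 ≈ -0.00045872)
u(92)/S + (C/(-3597) + Z/(-19491))/(-46036) = -5*92/9570 + (-1/2180/(-3597) + 12774/(-19491))/(-46036) = -460*1/9570 + (-1/2180*(-1/3597) + 12774*(-1/19491))*(-1/46036) = -46/957 + (1/7841460 - 4258/6497)*(-1/46036) = -46/957 - 33388930183/50945965620*(-1/46036) = -46/957 + 33388930183/2345348473282320 = -3268305350448533/68015105725187280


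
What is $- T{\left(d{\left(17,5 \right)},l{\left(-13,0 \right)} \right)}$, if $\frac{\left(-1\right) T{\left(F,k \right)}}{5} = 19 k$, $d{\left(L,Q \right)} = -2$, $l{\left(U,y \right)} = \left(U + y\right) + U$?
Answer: $-2470$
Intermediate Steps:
$l{\left(U,y \right)} = y + 2 U$
$T{\left(F,k \right)} = - 95 k$ ($T{\left(F,k \right)} = - 5 \cdot 19 k = - 95 k$)
$- T{\left(d{\left(17,5 \right)},l{\left(-13,0 \right)} \right)} = - \left(-95\right) \left(0 + 2 \left(-13\right)\right) = - \left(-95\right) \left(0 - 26\right) = - \left(-95\right) \left(-26\right) = \left(-1\right) 2470 = -2470$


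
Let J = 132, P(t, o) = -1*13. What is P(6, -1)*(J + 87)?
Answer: -2847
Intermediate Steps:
P(t, o) = -13
P(6, -1)*(J + 87) = -13*(132 + 87) = -13*219 = -2847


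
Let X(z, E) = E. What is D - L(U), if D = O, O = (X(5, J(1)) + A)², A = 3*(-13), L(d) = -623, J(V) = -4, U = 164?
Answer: 2472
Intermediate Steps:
A = -39
O = 1849 (O = (-4 - 39)² = (-43)² = 1849)
D = 1849
D - L(U) = 1849 - 1*(-623) = 1849 + 623 = 2472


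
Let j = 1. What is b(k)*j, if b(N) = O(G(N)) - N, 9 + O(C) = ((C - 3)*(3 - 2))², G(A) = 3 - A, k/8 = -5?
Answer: 1631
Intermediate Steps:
k = -40 (k = 8*(-5) = -40)
O(C) = -9 + (-3 + C)² (O(C) = -9 + ((C - 3)*(3 - 2))² = -9 + ((-3 + C)*1)² = -9 + (-3 + C)²)
b(N) = -N + (-3 - N)*(3 - N) (b(N) = (3 - N)*(-6 + (3 - N)) - N = (3 - N)*(-3 - N) - N = (-3 - N)*(3 - N) - N = -N + (-3 - N)*(3 - N))
b(k)*j = (-9 + (-40)² - 1*(-40))*1 = (-9 + 1600 + 40)*1 = 1631*1 = 1631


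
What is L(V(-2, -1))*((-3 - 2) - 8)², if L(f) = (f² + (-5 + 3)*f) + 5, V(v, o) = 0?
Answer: 845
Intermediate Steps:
L(f) = 5 + f² - 2*f (L(f) = (f² - 2*f) + 5 = 5 + f² - 2*f)
L(V(-2, -1))*((-3 - 2) - 8)² = (5 + 0² - 2*0)*((-3 - 2) - 8)² = (5 + 0 + 0)*(-5 - 8)² = 5*(-13)² = 5*169 = 845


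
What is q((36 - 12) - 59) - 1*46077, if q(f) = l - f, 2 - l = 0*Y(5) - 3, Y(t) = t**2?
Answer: -46037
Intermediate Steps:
l = 5 (l = 2 - (0*5**2 - 3) = 2 - (0*25 - 3) = 2 - (0 - 3) = 2 - 1*(-3) = 2 + 3 = 5)
q(f) = 5 - f
q((36 - 12) - 59) - 1*46077 = (5 - ((36 - 12) - 59)) - 1*46077 = (5 - (24 - 59)) - 46077 = (5 - 1*(-35)) - 46077 = (5 + 35) - 46077 = 40 - 46077 = -46037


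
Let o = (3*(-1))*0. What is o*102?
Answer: 0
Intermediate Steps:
o = 0 (o = -3*0 = 0)
o*102 = 0*102 = 0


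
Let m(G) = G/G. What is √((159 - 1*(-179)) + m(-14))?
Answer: √339 ≈ 18.412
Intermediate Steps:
m(G) = 1
√((159 - 1*(-179)) + m(-14)) = √((159 - 1*(-179)) + 1) = √((159 + 179) + 1) = √(338 + 1) = √339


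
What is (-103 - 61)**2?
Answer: 26896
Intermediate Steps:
(-103 - 61)**2 = (-164)**2 = 26896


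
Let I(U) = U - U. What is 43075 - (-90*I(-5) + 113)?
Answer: 42962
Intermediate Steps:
I(U) = 0
43075 - (-90*I(-5) + 113) = 43075 - (-90*0 + 113) = 43075 - (-45*0 + 113) = 43075 - (0 + 113) = 43075 - 1*113 = 43075 - 113 = 42962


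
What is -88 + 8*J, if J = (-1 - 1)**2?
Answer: -56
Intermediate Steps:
J = 4 (J = (-2)**2 = 4)
-88 + 8*J = -88 + 8*4 = -88 + 32 = -56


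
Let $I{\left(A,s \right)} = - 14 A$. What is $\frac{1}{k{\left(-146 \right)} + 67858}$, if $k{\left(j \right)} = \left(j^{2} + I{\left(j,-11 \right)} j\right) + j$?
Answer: $- \frac{1}{209396} \approx -4.7756 \cdot 10^{-6}$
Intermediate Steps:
$k{\left(j \right)} = j - 13 j^{2}$ ($k{\left(j \right)} = \left(j^{2} + - 14 j j\right) + j = \left(j^{2} - 14 j^{2}\right) + j = - 13 j^{2} + j = j - 13 j^{2}$)
$\frac{1}{k{\left(-146 \right)} + 67858} = \frac{1}{- 146 \left(1 - -1898\right) + 67858} = \frac{1}{- 146 \left(1 + 1898\right) + 67858} = \frac{1}{\left(-146\right) 1899 + 67858} = \frac{1}{-277254 + 67858} = \frac{1}{-209396} = - \frac{1}{209396}$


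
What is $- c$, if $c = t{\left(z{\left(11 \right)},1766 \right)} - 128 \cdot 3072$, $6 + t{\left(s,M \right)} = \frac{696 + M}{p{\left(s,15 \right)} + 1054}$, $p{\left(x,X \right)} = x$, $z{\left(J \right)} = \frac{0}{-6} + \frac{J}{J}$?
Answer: $\frac{414846748}{1055} \approx 3.9322 \cdot 10^{5}$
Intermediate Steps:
$z{\left(J \right)} = 1$ ($z{\left(J \right)} = 0 \left(- \frac{1}{6}\right) + 1 = 0 + 1 = 1$)
$t{\left(s,M \right)} = -6 + \frac{696 + M}{1054 + s}$ ($t{\left(s,M \right)} = -6 + \frac{696 + M}{s + 1054} = -6 + \frac{696 + M}{1054 + s}$)
$c = - \frac{414846748}{1055}$ ($c = \frac{-5628 + 1766 - 6}{1054 + 1} - 128 \cdot 3072 = \frac{-5628 + 1766 - 6}{1055} - 393216 = \frac{1}{1055} \left(-3868\right) - 393216 = - \frac{3868}{1055} - 393216 = - \frac{414846748}{1055} \approx -3.9322 \cdot 10^{5}$)
$- c = \left(-1\right) \left(- \frac{414846748}{1055}\right) = \frac{414846748}{1055}$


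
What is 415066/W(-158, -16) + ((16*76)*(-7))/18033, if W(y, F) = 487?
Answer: 7480739834/8782071 ≈ 851.82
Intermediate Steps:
415066/W(-158, -16) + ((16*76)*(-7))/18033 = 415066/487 + ((16*76)*(-7))/18033 = 415066*(1/487) + (1216*(-7))*(1/18033) = 415066/487 - 8512*1/18033 = 415066/487 - 8512/18033 = 7480739834/8782071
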